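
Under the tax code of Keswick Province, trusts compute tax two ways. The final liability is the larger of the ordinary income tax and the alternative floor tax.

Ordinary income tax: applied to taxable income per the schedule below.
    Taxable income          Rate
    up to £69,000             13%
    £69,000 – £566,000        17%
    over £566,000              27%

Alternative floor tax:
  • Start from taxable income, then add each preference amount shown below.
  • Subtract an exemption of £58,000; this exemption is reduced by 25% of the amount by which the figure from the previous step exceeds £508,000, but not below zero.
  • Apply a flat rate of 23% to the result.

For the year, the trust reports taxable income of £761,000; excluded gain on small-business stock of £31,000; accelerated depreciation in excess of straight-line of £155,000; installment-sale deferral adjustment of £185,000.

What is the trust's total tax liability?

£260,360

Ordinary income tax:
  £69,000 × 13% = £8,970
  £497,000 × 17% = £84,490
  £195,000 × 27% = £52,650
  → £146,110

Alternative floor tax:
  Adjusted income: £761,000 + £31,000 + £155,000 + £185,000 = £1,132,000
  Exemption: 25% × (£1,132,000 − £508,000) = £156,000 ≥ £58,000, so the exemption is fully phased out
  Base: £1,132,000 − £0 = £1,132,000
  £1,132,000 × 23% = £260,360

£260,360 > £146,110, so the alternative floor tax is the binding amount.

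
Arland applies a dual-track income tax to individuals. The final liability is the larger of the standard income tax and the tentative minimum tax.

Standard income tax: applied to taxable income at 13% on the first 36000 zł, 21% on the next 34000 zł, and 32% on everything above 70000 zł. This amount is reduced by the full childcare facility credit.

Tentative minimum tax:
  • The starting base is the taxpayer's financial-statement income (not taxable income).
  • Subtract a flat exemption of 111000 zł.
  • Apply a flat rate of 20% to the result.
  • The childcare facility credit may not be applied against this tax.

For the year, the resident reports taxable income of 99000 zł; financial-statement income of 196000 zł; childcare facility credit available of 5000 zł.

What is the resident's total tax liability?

Tentative minimum tax:
  Base (financial-statement income): 196000 zł
  Less exemption 111000 zł → base 85000 zł
  85000 zł × 20% = 17000 zł

Standard income tax:
  36000 zł × 13% = 4680 zł
  34000 zł × 21% = 7140 zł
  29000 zł × 32% = 9280 zł
  → 21100 zł
  Less childcare facility credit 5000 zł → 16100 zł

17000 zł > 16100 zł, so the tentative minimum tax is the binding amount.

17000 zł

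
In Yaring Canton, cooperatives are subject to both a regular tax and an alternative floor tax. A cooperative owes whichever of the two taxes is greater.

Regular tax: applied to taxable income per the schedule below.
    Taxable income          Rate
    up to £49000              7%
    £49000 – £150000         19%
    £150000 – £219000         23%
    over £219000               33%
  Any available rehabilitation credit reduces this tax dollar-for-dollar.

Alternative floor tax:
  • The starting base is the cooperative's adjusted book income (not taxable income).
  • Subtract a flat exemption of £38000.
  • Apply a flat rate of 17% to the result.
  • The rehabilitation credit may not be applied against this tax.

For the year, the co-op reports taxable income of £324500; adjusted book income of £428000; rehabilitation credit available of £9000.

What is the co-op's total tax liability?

£66300

Regular tax:
  £49000 × 7% = £3430
  £101000 × 19% = £19190
  £69000 × 23% = £15870
  £105500 × 33% = £34815
  → £73305
  Less rehabilitation credit £9000 → £64305

Alternative floor tax:
  Base (adjusted book income): £428000
  Less exemption £38000 → base £390000
  £390000 × 17% = £66300

£66300 > £64305, so the alternative floor tax is the binding amount.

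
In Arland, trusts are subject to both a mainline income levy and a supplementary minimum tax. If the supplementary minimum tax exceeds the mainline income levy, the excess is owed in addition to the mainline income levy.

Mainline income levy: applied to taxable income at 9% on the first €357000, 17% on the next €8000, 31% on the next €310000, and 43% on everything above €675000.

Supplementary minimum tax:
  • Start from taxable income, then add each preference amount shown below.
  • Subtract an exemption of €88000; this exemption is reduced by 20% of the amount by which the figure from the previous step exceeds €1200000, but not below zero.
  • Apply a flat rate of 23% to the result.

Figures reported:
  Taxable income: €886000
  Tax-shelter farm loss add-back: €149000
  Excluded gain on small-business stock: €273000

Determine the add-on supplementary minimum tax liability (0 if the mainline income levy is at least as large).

€65248

Supplementary minimum tax:
  Adjusted income: €886000 + €149000 + €273000 = €1308000
  Exemption: €88000 − 20% × (€1308000 − €1200000) = €88000 − €21600 = €66400
  Base: €1308000 − €66400 = €1241600
  €1241600 × 23% = €285568

Mainline income levy:
  €357000 × 9% = €32130
  €8000 × 17% = €1360
  €310000 × 31% = €96100
  €211000 × 43% = €90730
  → €220320

Excess of supplementary minimum tax over mainline income levy: €285568 − €220320 = €65248.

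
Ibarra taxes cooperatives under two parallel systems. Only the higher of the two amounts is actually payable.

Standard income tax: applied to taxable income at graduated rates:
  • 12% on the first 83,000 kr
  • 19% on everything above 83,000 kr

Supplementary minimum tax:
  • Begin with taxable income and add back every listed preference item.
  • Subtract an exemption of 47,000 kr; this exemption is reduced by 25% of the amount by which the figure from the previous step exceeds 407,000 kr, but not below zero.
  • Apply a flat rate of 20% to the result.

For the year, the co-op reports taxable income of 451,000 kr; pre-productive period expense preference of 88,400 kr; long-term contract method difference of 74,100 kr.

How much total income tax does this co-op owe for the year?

Supplementary minimum tax:
  Adjusted income: 451,000 kr + 88,400 kr + 74,100 kr = 613,500 kr
  Exemption: 25% × (613,500 kr − 407,000 kr) = 51,625 kr ≥ 47,000 kr, so the exemption is fully phased out
  Base: 613,500 kr − 0 kr = 613,500 kr
  613,500 kr × 20% = 122,700 kr

Standard income tax:
  83,000 kr × 12% = 9,960 kr
  368,000 kr × 19% = 69,920 kr
  → 79,880 kr

122,700 kr > 79,880 kr, so the supplementary minimum tax is the binding amount.

122,700 kr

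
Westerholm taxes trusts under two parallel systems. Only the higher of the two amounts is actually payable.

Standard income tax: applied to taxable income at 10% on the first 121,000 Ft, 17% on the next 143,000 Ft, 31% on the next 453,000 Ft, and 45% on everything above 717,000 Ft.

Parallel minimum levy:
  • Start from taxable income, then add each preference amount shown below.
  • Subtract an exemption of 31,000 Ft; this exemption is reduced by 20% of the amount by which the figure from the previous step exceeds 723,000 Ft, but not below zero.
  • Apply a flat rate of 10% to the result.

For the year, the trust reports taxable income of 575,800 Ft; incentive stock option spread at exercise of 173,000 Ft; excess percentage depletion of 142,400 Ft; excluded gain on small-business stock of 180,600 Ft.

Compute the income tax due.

133,068 Ft

Parallel minimum levy:
  Adjusted income: 575,800 Ft + 173,000 Ft + 142,400 Ft + 180,600 Ft = 1,071,800 Ft
  Exemption: 20% × (1,071,800 Ft − 723,000 Ft) = 69,760 Ft ≥ 31,000 Ft, so the exemption is fully phased out
  Base: 1,071,800 Ft − 0 Ft = 1,071,800 Ft
  1,071,800 Ft × 10% = 107,180 Ft

Standard income tax:
  121,000 Ft × 10% = 12,100 Ft
  143,000 Ft × 17% = 24,310 Ft
  311,800 Ft × 31% = 96,658 Ft
  → 133,068 Ft

133,068 Ft > 107,180 Ft, so the standard income tax governs.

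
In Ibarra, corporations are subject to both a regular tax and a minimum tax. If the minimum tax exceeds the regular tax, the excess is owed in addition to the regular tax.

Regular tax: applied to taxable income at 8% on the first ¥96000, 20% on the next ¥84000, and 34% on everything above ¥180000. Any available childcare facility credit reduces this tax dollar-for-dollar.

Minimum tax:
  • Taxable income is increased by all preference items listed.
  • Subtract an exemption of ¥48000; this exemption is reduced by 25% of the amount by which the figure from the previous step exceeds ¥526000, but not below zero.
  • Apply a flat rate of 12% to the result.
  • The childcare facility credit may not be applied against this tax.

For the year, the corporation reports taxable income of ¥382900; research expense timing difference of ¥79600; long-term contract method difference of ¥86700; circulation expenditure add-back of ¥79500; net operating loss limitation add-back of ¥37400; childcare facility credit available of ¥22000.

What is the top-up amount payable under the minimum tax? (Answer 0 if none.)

¥6909

Regular tax:
  ¥96000 × 8% = ¥7680
  ¥84000 × 20% = ¥16800
  ¥202900 × 34% = ¥68986
  → ¥93466
  Less childcare facility credit ¥22000 → ¥71466

Minimum tax:
  Adjusted income: ¥382900 + ¥79600 + ¥86700 + ¥79500 + ¥37400 = ¥666100
  Exemption: ¥48000 − 25% × (¥666100 − ¥526000) = ¥48000 − ¥35025 = ¥12975
  Base: ¥666100 − ¥12975 = ¥653125
  ¥653125 × 12% = ¥78375

Excess of minimum tax over regular tax: ¥78375 − ¥71466 = ¥6909.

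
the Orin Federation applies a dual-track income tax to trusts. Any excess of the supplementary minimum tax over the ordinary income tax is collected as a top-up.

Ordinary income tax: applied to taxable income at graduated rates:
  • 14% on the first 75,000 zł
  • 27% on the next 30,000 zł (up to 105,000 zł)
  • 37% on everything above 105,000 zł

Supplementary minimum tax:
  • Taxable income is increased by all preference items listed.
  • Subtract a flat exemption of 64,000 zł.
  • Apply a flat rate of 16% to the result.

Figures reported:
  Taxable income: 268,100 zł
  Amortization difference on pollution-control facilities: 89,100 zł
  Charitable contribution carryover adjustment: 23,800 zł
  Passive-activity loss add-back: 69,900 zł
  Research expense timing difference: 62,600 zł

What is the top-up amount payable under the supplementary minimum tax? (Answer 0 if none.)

0 zł

Ordinary income tax:
  75,000 zł × 14% = 10,500 zł
  30,000 zł × 27% = 8,100 zł
  163,100 zł × 37% = 60,347 zł
  → 78,947 zł

Supplementary minimum tax:
  Adjusted income: 268,100 zł + 89,100 zł + 23,800 zł + 69,900 zł + 62,600 zł = 513,500 zł
  Less exemption 64,000 zł → base 449,500 zł
  449,500 zł × 16% = 71,920 zł

71,920 zł ≤ 78,947 zł, so no add-on is due.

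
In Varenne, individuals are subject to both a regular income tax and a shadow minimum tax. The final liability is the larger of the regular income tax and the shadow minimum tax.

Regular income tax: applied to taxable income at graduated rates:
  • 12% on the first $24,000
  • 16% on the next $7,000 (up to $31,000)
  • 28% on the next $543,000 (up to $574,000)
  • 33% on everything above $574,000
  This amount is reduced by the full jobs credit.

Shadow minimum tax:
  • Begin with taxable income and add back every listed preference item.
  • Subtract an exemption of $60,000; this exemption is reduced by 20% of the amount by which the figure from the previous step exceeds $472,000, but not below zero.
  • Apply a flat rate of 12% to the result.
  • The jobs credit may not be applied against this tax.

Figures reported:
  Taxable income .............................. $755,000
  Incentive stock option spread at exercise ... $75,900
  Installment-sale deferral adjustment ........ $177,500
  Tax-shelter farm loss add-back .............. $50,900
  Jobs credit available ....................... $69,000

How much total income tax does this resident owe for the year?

Regular income tax:
  $24,000 × 12% = $2,880
  $7,000 × 16% = $1,120
  $543,000 × 28% = $152,040
  $181,000 × 33% = $59,730
  → $215,770
  Less jobs credit $69,000 → $146,770

Shadow minimum tax:
  Adjusted income: $755,000 + $75,900 + $177,500 + $50,900 = $1,059,300
  Exemption: 20% × ($1,059,300 − $472,000) = $117,460 ≥ $60,000, so the exemption is fully phased out
  Base: $1,059,300 − $0 = $1,059,300
  $1,059,300 × 12% = $127,116

$146,770 > $127,116, so the regular income tax governs.

$146,770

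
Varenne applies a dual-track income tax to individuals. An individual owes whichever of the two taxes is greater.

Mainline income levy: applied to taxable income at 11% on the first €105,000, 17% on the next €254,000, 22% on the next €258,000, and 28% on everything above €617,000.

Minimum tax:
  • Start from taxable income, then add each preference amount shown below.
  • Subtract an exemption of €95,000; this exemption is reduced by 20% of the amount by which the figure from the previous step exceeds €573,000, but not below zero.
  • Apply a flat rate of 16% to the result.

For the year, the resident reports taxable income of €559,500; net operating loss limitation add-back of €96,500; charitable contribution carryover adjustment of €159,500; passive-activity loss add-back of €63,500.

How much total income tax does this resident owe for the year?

€135,232

Mainline income levy:
  €105,000 × 11% = €11,550
  €254,000 × 17% = €43,180
  €200,500 × 22% = €44,110
  → €98,840

Minimum tax:
  Adjusted income: €559,500 + €96,500 + €159,500 + €63,500 = €879,000
  Exemption: €95,000 − 20% × (€879,000 − €573,000) = €95,000 − €61,200 = €33,800
  Base: €879,000 − €33,800 = €845,200
  €845,200 × 16% = €135,232

€135,232 > €98,840, so the minimum tax is the binding amount.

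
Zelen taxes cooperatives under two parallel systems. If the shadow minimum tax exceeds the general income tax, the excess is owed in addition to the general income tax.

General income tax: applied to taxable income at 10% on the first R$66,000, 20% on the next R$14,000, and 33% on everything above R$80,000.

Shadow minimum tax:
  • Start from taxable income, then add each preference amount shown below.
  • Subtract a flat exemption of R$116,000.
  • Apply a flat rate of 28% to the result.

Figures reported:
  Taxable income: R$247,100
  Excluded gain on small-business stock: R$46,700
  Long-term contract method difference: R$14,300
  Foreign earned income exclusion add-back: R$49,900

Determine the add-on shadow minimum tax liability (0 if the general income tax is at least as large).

R$3,217

General income tax:
  R$66,000 × 10% = R$6,600
  R$14,000 × 20% = R$2,800
  R$167,100 × 33% = R$55,143
  → R$64,543

Shadow minimum tax:
  Adjusted income: R$247,100 + R$46,700 + R$14,300 + R$49,900 = R$358,000
  Less exemption R$116,000 → base R$242,000
  R$242,000 × 28% = R$67,760

Excess of shadow minimum tax over general income tax: R$67,760 − R$64,543 = R$3,217.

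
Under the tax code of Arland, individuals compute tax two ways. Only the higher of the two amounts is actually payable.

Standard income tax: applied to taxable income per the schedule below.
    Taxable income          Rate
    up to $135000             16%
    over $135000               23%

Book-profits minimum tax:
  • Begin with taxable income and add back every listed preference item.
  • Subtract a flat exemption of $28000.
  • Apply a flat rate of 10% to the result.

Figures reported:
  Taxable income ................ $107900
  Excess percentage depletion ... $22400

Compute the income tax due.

Standard income tax:
  $107900 × 16% = $17264

Book-profits minimum tax:
  Adjusted income: $107900 + $22400 = $130300
  Less exemption $28000 → base $102300
  $102300 × 10% = $10230

$17264 > $10230, so the standard income tax governs.

$17264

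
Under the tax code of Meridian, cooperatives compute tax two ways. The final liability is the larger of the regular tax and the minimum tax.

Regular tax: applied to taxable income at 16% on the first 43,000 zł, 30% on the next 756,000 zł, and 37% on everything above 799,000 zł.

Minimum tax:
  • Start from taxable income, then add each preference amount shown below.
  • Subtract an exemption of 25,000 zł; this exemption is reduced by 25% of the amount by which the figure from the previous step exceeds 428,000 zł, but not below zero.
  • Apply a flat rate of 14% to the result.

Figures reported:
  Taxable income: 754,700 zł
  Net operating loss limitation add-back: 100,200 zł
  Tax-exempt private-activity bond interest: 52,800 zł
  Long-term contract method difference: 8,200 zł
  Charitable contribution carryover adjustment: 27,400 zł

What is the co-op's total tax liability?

220,390 zł

Regular tax:
  43,000 zł × 16% = 6,880 zł
  711,700 zł × 30% = 213,510 zł
  → 220,390 zł

Minimum tax:
  Adjusted income: 754,700 zł + 100,200 zł + 52,800 zł + 8,200 zł + 27,400 zł = 943,300 zł
  Exemption: 25% × (943,300 zł − 428,000 zł) = 128,825 zł ≥ 25,000 zł, so the exemption is fully phased out
  Base: 943,300 zł − 0 zł = 943,300 zł
  943,300 zł × 14% = 132,062 zł

220,390 zł > 132,062 zł, so the regular tax governs.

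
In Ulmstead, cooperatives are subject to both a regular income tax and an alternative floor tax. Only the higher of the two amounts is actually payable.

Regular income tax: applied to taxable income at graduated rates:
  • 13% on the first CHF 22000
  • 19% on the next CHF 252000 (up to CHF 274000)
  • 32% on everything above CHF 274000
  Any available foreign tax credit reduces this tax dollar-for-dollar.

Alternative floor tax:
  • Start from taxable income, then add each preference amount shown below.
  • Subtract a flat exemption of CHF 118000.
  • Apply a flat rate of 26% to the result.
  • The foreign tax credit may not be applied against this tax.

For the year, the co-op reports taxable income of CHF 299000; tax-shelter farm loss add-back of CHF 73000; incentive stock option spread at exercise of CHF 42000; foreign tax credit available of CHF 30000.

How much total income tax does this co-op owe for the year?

Regular income tax:
  CHF 22000 × 13% = CHF 2860
  CHF 252000 × 19% = CHF 47880
  CHF 25000 × 32% = CHF 8000
  → CHF 58740
  Less foreign tax credit CHF 30000 → CHF 28740

Alternative floor tax:
  Adjusted income: CHF 299000 + CHF 73000 + CHF 42000 = CHF 414000
  Less exemption CHF 118000 → base CHF 296000
  CHF 296000 × 26% = CHF 76960

CHF 76960 > CHF 28740, so the alternative floor tax is the binding amount.

CHF 76960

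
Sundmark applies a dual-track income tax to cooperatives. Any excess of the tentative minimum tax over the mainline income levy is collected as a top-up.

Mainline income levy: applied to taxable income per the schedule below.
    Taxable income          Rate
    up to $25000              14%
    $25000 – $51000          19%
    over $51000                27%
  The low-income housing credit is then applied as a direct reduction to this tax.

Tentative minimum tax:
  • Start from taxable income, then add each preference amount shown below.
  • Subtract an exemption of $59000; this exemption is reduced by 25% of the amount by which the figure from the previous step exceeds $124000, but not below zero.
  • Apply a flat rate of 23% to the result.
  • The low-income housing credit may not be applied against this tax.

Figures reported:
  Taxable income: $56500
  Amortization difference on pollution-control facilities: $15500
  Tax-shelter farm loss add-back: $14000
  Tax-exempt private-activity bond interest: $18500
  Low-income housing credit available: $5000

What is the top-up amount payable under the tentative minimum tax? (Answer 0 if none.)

$5540

Tentative minimum tax:
  Adjusted income: $56500 + $15500 + $14000 + $18500 = $104500
  Exemption: $104500 ≤ $124000, so full $59000 applies
  Base: $104500 − $59000 = $45500
  $45500 × 23% = $10465

Mainline income levy:
  $25000 × 14% = $3500
  $26000 × 19% = $4940
  $5500 × 27% = $1485
  → $9925
  Less low-income housing credit $5000 → $4925

Excess of tentative minimum tax over mainline income levy: $10465 − $4925 = $5540.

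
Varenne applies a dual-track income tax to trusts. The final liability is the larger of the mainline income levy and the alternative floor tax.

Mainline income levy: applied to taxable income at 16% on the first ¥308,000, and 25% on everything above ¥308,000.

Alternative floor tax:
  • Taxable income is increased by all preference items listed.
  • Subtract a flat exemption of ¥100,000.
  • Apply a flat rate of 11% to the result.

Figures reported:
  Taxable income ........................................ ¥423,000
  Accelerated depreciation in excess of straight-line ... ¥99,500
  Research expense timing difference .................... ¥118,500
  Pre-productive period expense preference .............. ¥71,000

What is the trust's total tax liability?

¥78,030

Mainline income levy:
  ¥308,000 × 16% = ¥49,280
  ¥115,000 × 25% = ¥28,750
  → ¥78,030

Alternative floor tax:
  Adjusted income: ¥423,000 + ¥99,500 + ¥118,500 + ¥71,000 = ¥712,000
  Less exemption ¥100,000 → base ¥612,000
  ¥612,000 × 11% = ¥67,320

¥78,030 > ¥67,320, so the mainline income levy governs.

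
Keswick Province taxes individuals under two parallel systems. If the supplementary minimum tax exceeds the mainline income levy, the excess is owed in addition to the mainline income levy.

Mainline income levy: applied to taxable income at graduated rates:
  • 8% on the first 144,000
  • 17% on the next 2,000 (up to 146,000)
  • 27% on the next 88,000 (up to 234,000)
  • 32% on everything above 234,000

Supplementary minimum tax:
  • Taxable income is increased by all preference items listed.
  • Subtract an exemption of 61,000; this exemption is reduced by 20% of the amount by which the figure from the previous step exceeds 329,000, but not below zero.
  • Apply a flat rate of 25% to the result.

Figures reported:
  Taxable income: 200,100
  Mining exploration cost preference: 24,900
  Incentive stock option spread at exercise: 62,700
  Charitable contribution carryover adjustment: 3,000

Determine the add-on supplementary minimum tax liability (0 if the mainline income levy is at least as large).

Supplementary minimum tax:
  Adjusted income: 200,100 + 24,900 + 62,700 + 3,000 = 290,700
  Exemption: 290,700 ≤ 329,000, so full 61,000 applies
  Base: 290,700 − 61,000 = 229,700
  229,700 × 25% = 57,425

Mainline income levy:
  144,000 × 8% = 11,520
  2,000 × 17% = 340
  54,100 × 27% = 14,607
  → 26,467

Excess of supplementary minimum tax over mainline income levy: 57,425 − 26,467 = 30,958.

30,958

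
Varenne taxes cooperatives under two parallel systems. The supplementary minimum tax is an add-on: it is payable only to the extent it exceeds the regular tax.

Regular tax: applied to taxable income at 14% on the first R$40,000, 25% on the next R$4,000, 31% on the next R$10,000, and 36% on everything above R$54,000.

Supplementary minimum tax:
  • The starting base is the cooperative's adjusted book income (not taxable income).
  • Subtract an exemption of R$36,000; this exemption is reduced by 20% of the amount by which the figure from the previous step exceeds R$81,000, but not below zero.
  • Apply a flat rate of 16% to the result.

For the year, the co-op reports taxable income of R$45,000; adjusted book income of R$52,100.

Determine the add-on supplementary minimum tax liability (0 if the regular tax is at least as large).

R$0

Supplementary minimum tax:
  Base (adjusted book income): R$52,100
  Exemption: R$52,100 ≤ R$81,000, so full R$36,000 applies
  Base: R$52,100 − R$36,000 = R$16,100
  R$16,100 × 16% = R$2,576

Regular tax:
  R$40,000 × 14% = R$5,600
  R$4,000 × 25% = R$1,000
  R$1,000 × 31% = R$310
  → R$6,910

R$2,576 ≤ R$6,910, so no add-on is due.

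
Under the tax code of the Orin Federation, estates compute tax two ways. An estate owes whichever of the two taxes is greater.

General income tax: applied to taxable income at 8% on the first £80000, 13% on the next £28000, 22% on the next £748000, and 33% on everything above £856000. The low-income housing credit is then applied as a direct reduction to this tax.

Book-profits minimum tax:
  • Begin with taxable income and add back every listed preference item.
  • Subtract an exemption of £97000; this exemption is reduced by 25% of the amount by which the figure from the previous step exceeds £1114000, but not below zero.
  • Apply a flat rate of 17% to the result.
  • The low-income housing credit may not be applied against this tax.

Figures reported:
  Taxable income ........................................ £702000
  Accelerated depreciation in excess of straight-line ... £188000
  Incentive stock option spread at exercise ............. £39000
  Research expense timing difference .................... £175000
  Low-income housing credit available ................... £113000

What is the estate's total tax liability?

General income tax:
  £80000 × 8% = £6400
  £28000 × 13% = £3640
  £594000 × 22% = £130680
  → £140720
  Less low-income housing credit £113000 → £27720

Book-profits minimum tax:
  Adjusted income: £702000 + £188000 + £39000 + £175000 = £1104000
  Exemption: £1104000 ≤ £1114000, so full £97000 applies
  Base: £1104000 − £97000 = £1007000
  £1007000 × 17% = £171190

£171190 > £27720, so the book-profits minimum tax is the binding amount.

£171190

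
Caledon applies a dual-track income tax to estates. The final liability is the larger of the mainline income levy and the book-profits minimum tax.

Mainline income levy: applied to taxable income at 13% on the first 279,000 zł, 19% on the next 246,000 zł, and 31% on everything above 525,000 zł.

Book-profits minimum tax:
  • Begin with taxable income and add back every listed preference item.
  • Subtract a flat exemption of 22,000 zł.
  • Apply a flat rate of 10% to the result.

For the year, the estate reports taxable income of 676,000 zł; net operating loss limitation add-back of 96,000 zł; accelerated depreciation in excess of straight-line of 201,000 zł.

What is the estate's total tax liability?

129,820 zł

Mainline income levy:
  279,000 zł × 13% = 36,270 zł
  246,000 zł × 19% = 46,740 zł
  151,000 zł × 31% = 46,810 zł
  → 129,820 zł

Book-profits minimum tax:
  Adjusted income: 676,000 zł + 96,000 zł + 201,000 zł = 973,000 zł
  Less exemption 22,000 zł → base 951,000 zł
  951,000 zł × 10% = 95,100 zł

129,820 zł > 95,100 zł, so the mainline income levy governs.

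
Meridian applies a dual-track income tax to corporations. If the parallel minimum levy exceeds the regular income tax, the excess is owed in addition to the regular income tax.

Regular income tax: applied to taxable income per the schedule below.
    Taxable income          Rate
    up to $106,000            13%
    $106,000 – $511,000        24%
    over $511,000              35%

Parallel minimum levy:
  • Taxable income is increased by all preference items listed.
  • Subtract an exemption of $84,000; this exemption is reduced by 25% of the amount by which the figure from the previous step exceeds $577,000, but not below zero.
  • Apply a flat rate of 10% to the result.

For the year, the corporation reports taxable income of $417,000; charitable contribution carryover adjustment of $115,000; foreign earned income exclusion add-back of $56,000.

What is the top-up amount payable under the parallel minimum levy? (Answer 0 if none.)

$0

Regular income tax:
  $106,000 × 13% = $13,780
  $311,000 × 24% = $74,640
  → $88,420

Parallel minimum levy:
  Adjusted income: $417,000 + $115,000 + $56,000 = $588,000
  Exemption: $84,000 − 25% × ($588,000 − $577,000) = $84,000 − $2,750 = $81,250
  Base: $588,000 − $81,250 = $506,750
  $506,750 × 10% = $50,675

$50,675 ≤ $88,420, so no add-on is due.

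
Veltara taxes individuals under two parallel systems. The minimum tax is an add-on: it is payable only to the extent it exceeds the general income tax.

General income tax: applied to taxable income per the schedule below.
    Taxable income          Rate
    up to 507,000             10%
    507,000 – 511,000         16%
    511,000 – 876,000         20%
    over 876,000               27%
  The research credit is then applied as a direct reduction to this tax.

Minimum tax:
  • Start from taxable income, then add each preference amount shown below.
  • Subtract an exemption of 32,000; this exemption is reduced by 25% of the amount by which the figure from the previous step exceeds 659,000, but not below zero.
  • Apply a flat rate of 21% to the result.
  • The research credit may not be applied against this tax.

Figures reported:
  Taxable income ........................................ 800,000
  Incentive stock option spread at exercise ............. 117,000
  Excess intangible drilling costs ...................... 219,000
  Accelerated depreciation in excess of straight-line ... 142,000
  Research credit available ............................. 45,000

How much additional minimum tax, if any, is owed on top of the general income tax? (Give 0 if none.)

204,240

General income tax:
  507,000 × 10% = 50,700
  4,000 × 16% = 640
  289,000 × 20% = 57,800
  → 109,140
  Less research credit 45,000 → 64,140

Minimum tax:
  Adjusted income: 800,000 + 117,000 + 219,000 + 142,000 = 1,278,000
  Exemption: 25% × (1,278,000 − 659,000) = 154,750 ≥ 32,000, so the exemption is fully phased out
  Base: 1,278,000 − 0 = 1,278,000
  1,278,000 × 21% = 268,380

Excess of minimum tax over general income tax: 268,380 − 64,140 = 204,240.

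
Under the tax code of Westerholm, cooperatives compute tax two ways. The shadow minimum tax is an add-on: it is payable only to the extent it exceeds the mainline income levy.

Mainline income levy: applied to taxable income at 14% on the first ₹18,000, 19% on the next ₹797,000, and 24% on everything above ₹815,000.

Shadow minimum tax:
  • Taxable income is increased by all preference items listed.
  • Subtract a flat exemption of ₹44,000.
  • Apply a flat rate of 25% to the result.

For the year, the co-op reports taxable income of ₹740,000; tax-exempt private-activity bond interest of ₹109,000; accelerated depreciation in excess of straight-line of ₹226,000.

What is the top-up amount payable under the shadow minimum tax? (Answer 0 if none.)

₹118,050

Shadow minimum tax:
  Adjusted income: ₹740,000 + ₹109,000 + ₹226,000 = ₹1,075,000
  Less exemption ₹44,000 → base ₹1,031,000
  ₹1,031,000 × 25% = ₹257,750

Mainline income levy:
  ₹18,000 × 14% = ₹2,520
  ₹722,000 × 19% = ₹137,180
  → ₹139,700

Excess of shadow minimum tax over mainline income levy: ₹257,750 − ₹139,700 = ₹118,050.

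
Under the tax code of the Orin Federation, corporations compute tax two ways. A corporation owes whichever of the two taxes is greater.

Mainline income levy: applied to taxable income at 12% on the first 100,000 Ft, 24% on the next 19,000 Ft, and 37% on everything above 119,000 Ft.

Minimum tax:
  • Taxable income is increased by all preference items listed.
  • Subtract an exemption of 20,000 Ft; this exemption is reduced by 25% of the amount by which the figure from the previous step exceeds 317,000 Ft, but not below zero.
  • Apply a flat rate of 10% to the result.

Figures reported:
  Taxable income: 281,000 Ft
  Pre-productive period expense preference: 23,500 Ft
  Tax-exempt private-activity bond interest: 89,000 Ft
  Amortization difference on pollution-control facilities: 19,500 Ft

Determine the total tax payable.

76,500 Ft

Mainline income levy:
  100,000 Ft × 12% = 12,000 Ft
  19,000 Ft × 24% = 4,560 Ft
  162,000 Ft × 37% = 59,940 Ft
  → 76,500 Ft

Minimum tax:
  Adjusted income: 281,000 Ft + 23,500 Ft + 89,000 Ft + 19,500 Ft = 413,000 Ft
  Exemption: 25% × (413,000 Ft − 317,000 Ft) = 24,000 Ft ≥ 20,000 Ft, so the exemption is fully phased out
  Base: 413,000 Ft − 0 Ft = 413,000 Ft
  413,000 Ft × 10% = 41,300 Ft

76,500 Ft > 41,300 Ft, so the mainline income levy governs.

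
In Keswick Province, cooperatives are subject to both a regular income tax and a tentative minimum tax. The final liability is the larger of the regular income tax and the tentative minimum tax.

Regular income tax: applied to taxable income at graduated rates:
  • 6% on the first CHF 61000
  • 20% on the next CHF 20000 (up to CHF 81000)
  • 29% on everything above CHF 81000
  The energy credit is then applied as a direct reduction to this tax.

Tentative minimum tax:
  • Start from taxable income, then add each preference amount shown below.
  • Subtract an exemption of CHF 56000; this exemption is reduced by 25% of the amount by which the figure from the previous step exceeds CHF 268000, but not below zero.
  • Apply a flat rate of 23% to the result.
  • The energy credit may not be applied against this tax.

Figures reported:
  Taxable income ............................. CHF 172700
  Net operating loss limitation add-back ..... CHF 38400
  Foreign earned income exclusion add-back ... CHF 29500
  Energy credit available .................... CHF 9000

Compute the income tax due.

CHF 42458

Tentative minimum tax:
  Adjusted income: CHF 172700 + CHF 38400 + CHF 29500 = CHF 240600
  Exemption: CHF 240600 ≤ CHF 268000, so full CHF 56000 applies
  Base: CHF 240600 − CHF 56000 = CHF 184600
  CHF 184600 × 23% = CHF 42458

Regular income tax:
  CHF 61000 × 6% = CHF 3660
  CHF 20000 × 20% = CHF 4000
  CHF 91700 × 29% = CHF 26593
  → CHF 34253
  Less energy credit CHF 9000 → CHF 25253

CHF 42458 > CHF 25253, so the tentative minimum tax is the binding amount.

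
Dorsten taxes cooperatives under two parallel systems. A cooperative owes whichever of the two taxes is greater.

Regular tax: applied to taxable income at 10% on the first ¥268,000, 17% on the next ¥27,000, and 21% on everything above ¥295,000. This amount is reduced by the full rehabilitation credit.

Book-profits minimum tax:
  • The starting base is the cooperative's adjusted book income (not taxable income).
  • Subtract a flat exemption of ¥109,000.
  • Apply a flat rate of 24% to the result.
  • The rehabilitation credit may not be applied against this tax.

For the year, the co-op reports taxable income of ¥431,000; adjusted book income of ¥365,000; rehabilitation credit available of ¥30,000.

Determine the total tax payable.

¥61,440

Regular tax:
  ¥268,000 × 10% = ¥26,800
  ¥27,000 × 17% = ¥4,590
  ¥136,000 × 21% = ¥28,560
  → ¥59,950
  Less rehabilitation credit ¥30,000 → ¥29,950

Book-profits minimum tax:
  Base (adjusted book income): ¥365,000
  Less exemption ¥109,000 → base ¥256,000
  ¥256,000 × 24% = ¥61,440

¥61,440 > ¥29,950, so the book-profits minimum tax is the binding amount.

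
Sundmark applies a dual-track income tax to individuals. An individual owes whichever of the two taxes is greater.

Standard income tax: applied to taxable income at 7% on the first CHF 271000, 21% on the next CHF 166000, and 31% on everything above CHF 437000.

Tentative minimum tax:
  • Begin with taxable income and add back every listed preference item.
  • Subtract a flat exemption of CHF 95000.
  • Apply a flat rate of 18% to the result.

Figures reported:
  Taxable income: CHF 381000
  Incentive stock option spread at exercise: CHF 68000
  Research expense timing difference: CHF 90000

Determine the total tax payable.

Tentative minimum tax:
  Adjusted income: CHF 381000 + CHF 68000 + CHF 90000 = CHF 539000
  Less exemption CHF 95000 → base CHF 444000
  CHF 444000 × 18% = CHF 79920

Standard income tax:
  CHF 271000 × 7% = CHF 18970
  CHF 110000 × 21% = CHF 23100
  → CHF 42070

CHF 79920 > CHF 42070, so the tentative minimum tax is the binding amount.

CHF 79920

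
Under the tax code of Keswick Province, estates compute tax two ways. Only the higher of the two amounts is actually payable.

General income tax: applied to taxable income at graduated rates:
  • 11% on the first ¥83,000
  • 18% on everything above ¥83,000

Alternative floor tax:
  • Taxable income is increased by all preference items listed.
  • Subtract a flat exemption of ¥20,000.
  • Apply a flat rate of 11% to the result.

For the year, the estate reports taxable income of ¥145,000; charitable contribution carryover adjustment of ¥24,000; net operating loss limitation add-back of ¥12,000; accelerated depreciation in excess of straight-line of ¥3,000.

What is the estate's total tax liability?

¥20,290

General income tax:
  ¥83,000 × 11% = ¥9,130
  ¥62,000 × 18% = ¥11,160
  → ¥20,290

Alternative floor tax:
  Adjusted income: ¥145,000 + ¥24,000 + ¥12,000 + ¥3,000 = ¥184,000
  Less exemption ¥20,000 → base ¥164,000
  ¥164,000 × 11% = ¥18,040

¥20,290 > ¥18,040, so the general income tax governs.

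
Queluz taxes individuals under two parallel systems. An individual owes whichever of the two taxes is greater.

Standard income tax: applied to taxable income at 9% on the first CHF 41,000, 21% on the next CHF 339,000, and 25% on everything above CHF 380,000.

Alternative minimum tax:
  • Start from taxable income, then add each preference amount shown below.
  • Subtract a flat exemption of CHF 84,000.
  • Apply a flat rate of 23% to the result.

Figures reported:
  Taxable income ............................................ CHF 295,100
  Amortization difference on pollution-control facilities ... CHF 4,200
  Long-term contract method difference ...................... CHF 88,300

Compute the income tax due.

CHF 69,828

Standard income tax:
  CHF 41,000 × 9% = CHF 3,690
  CHF 254,100 × 21% = CHF 53,361
  → CHF 57,051

Alternative minimum tax:
  Adjusted income: CHF 295,100 + CHF 4,200 + CHF 88,300 = CHF 387,600
  Less exemption CHF 84,000 → base CHF 303,600
  CHF 303,600 × 23% = CHF 69,828

CHF 69,828 > CHF 57,051, so the alternative minimum tax is the binding amount.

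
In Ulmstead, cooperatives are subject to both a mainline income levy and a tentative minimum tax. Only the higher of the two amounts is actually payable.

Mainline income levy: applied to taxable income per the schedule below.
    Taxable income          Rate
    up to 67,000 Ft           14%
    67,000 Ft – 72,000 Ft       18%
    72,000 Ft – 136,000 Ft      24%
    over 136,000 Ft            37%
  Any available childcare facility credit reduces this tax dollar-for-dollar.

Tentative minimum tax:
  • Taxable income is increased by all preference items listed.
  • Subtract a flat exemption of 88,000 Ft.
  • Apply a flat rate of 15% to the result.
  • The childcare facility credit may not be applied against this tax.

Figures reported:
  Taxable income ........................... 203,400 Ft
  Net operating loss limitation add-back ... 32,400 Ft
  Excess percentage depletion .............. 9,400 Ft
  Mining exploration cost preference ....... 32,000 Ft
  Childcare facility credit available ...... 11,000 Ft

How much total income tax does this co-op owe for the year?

Tentative minimum tax:
  Adjusted income: 203,400 Ft + 32,400 Ft + 9,400 Ft + 32,000 Ft = 277,200 Ft
  Less exemption 88,000 Ft → base 189,200 Ft
  189,200 Ft × 15% = 28,380 Ft

Mainline income levy:
  67,000 Ft × 14% = 9,380 Ft
  5,000 Ft × 18% = 900 Ft
  64,000 Ft × 24% = 15,360 Ft
  67,400 Ft × 37% = 24,938 Ft
  → 50,578 Ft
  Less childcare facility credit 11,000 Ft → 39,578 Ft

39,578 Ft > 28,380 Ft, so the mainline income levy governs.

39,578 Ft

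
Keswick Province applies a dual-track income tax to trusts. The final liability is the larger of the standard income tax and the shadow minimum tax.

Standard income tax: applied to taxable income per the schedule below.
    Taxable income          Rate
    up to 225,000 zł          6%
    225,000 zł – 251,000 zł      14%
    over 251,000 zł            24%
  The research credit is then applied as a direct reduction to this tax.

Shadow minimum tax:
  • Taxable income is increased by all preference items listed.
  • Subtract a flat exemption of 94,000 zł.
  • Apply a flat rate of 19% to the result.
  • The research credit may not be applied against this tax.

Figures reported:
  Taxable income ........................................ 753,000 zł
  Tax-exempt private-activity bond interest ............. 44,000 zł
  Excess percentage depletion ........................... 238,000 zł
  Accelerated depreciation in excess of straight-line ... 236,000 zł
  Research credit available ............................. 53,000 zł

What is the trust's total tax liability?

Shadow minimum tax:
  Adjusted income: 753,000 zł + 44,000 zł + 238,000 zł + 236,000 zł = 1,271,000 zł
  Less exemption 94,000 zł → base 1,177,000 zł
  1,177,000 zł × 19% = 223,630 zł

Standard income tax:
  225,000 zł × 6% = 13,500 zł
  26,000 zł × 14% = 3,640 zł
  502,000 zł × 24% = 120,480 zł
  → 137,620 zł
  Less research credit 53,000 zł → 84,620 zł

223,630 zł > 84,620 zł, so the shadow minimum tax is the binding amount.

223,630 zł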